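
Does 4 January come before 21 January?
Yes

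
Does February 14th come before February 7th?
No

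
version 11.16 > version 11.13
True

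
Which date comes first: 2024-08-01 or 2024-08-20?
2024-08-01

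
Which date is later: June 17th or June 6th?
June 17th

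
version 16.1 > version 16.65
False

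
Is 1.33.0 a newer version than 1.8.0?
Yes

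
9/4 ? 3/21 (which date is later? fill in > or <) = >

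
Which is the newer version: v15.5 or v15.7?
v15.7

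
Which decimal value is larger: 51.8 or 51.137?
51.8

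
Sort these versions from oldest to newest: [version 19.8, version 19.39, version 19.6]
[version 19.6, version 19.8, version 19.39]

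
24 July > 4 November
False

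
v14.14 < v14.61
True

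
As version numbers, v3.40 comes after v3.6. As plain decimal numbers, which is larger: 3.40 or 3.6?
3.6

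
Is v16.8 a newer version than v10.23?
Yes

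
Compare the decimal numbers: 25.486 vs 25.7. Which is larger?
25.7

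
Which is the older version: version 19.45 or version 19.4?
version 19.4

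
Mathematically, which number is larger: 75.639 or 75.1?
75.639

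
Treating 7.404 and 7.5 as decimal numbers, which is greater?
7.5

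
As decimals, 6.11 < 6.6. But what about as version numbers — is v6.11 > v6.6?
True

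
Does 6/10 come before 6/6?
No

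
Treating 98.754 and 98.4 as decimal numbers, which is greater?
98.754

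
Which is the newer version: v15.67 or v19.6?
v19.6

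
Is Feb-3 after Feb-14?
No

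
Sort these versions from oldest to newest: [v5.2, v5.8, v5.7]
[v5.2, v5.7, v5.8]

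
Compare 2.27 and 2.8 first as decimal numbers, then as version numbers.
As decimals: 2.27 < 2.8. As versions: v2.27 > v2.8 (minor version 27 > 8).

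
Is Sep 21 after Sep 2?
Yes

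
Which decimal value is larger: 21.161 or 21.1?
21.161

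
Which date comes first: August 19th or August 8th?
August 8th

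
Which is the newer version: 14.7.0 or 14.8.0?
14.8.0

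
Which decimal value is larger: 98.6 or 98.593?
98.6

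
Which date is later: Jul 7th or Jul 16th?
Jul 16th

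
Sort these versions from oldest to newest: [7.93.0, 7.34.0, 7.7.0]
[7.7.0, 7.34.0, 7.93.0]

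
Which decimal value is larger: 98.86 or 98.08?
98.86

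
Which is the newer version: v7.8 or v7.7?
v7.8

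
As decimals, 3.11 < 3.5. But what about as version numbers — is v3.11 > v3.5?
True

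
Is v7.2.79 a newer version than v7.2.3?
Yes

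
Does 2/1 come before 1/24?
No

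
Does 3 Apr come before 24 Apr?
Yes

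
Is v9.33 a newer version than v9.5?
Yes. Version numbers are compared segment by segment as integers, not as decimals: minor version 33 > 5, so v9.33 > v9.5 (even though the decimal 9.33 < 9.5).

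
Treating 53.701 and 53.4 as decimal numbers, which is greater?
53.701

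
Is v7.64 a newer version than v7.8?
Yes. Version numbers are compared segment by segment as integers, not as decimals: minor version 64 > 8, so v7.64 > v7.8 (even though the decimal 7.64 < 7.8).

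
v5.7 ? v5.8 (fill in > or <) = <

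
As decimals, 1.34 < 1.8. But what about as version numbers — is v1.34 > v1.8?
True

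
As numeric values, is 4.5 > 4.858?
False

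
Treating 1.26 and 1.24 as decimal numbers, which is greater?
1.26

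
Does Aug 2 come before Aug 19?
Yes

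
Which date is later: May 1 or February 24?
May 1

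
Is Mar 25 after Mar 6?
Yes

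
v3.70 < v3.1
False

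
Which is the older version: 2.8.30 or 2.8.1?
2.8.1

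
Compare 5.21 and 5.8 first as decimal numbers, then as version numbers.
As decimals: 5.21 < 5.8. As versions: v5.21 > v5.8 (minor version 21 > 8).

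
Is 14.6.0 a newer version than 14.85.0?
No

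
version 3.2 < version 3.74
True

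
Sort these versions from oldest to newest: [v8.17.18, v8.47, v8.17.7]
[v8.17.7, v8.17.18, v8.47]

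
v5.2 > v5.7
False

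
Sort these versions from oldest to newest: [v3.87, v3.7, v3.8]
[v3.7, v3.8, v3.87]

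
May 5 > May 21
False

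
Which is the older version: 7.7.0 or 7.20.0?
7.7.0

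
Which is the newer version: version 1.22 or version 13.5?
version 13.5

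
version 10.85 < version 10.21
False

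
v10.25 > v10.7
True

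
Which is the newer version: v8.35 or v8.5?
v8.35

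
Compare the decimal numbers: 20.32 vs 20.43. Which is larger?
20.43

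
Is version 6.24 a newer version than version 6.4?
Yes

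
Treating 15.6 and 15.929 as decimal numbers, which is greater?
15.929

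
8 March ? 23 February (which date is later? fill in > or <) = >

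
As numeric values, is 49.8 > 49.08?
True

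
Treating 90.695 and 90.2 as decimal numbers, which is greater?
90.695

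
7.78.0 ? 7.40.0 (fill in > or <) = >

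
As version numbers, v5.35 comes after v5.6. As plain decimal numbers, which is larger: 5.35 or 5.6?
5.6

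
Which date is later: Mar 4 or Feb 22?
Mar 4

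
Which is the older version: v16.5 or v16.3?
v16.3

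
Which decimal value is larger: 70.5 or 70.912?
70.912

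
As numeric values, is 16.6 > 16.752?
False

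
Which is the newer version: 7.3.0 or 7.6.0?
7.6.0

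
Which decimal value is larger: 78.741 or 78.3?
78.741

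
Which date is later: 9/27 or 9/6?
9/27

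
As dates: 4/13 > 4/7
True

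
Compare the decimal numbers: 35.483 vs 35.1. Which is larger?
35.483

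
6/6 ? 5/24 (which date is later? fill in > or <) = >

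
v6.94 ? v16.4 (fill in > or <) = <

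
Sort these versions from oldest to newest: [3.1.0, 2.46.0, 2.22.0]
[2.22.0, 2.46.0, 3.1.0]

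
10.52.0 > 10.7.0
True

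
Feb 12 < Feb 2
False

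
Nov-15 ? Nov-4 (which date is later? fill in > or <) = >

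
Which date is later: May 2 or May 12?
May 12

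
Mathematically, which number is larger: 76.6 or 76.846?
76.846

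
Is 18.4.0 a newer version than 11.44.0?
Yes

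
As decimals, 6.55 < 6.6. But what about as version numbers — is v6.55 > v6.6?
True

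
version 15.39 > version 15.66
False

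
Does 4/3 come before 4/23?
Yes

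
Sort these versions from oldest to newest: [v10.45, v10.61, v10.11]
[v10.11, v10.45, v10.61]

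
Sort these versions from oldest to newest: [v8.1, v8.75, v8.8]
[v8.1, v8.8, v8.75]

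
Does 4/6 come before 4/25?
Yes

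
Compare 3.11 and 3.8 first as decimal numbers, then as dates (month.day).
As decimals: 3.11 < 3.8. As dates: 3/11 is later than 3/8 (day 11 > day 8).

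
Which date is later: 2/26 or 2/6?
2/26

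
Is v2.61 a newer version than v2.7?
Yes. Version numbers are compared segment by segment as integers, not as decimals: minor version 61 > 7, so v2.61 > v2.7 (even though the decimal 2.61 < 2.7).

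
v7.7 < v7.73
True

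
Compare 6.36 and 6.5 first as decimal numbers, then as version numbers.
As decimals: 6.36 < 6.5. As versions: v6.36 > v6.5 (minor version 36 > 5).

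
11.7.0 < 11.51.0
True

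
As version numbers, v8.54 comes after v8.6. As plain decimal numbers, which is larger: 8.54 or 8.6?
8.6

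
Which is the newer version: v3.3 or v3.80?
v3.80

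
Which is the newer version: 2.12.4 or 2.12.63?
2.12.63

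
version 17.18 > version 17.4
True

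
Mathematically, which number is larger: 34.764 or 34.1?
34.764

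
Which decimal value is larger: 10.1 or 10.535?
10.535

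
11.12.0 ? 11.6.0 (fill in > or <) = >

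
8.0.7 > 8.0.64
False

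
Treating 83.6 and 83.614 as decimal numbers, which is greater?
83.614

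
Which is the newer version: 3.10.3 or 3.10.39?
3.10.39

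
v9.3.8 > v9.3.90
False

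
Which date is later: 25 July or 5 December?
5 December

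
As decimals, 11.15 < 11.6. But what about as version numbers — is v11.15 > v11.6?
True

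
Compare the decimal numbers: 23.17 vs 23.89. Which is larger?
23.89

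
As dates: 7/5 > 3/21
True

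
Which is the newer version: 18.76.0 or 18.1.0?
18.76.0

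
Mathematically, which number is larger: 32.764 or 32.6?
32.764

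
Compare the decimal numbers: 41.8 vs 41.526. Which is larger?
41.8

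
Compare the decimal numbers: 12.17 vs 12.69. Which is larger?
12.69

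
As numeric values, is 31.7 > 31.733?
False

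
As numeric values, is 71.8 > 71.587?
True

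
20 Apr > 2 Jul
False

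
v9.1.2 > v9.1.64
False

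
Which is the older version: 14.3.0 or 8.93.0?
8.93.0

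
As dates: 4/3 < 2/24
False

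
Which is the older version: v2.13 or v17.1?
v2.13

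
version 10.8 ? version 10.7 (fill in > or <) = >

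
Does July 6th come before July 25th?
Yes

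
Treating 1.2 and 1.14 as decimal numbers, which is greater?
1.2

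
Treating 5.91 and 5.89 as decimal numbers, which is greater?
5.91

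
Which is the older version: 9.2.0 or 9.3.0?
9.2.0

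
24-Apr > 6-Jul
False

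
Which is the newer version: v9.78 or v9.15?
v9.78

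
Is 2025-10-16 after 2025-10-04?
Yes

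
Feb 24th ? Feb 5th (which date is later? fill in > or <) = >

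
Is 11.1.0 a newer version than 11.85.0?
No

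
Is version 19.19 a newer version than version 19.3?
Yes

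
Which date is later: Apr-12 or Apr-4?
Apr-12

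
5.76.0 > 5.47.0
True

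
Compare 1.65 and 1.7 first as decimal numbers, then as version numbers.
As decimals: 1.65 < 1.7. As versions: v1.65 > v1.7 (minor version 65 > 7).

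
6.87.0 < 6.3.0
False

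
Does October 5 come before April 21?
No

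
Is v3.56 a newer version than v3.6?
Yes. Version numbers are compared segment by segment as integers, not as decimals: minor version 56 > 6, so v3.56 > v3.6 (even though the decimal 3.56 < 3.6).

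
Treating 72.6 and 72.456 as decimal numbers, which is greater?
72.6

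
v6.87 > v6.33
True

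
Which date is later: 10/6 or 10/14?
10/14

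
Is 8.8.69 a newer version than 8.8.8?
Yes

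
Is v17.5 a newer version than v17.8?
No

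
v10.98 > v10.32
True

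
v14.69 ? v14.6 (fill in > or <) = >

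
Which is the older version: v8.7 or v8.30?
v8.7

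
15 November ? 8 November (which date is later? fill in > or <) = >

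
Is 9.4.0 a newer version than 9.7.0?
No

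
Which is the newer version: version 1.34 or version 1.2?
version 1.34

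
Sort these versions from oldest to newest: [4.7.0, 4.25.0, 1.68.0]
[1.68.0, 4.7.0, 4.25.0]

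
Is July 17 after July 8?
Yes. Day 17 comes after day 8 in July — this is a date comparison, not a decimal one (the decimal 7.17 would be smaller than 7.8).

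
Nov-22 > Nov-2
True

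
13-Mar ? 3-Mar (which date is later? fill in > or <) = >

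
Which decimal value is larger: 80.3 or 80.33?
80.33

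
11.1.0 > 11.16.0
False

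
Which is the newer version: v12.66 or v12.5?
v12.66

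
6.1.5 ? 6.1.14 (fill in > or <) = <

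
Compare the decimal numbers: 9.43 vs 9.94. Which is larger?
9.94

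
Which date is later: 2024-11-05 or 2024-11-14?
2024-11-14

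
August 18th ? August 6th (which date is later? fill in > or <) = >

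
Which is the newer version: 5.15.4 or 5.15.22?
5.15.22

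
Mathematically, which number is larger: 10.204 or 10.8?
10.8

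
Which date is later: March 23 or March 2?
March 23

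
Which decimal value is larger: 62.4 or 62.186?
62.4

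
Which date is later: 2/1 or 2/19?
2/19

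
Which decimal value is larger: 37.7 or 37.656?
37.7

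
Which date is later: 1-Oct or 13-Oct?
13-Oct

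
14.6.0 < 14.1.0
False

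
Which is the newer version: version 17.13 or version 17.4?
version 17.13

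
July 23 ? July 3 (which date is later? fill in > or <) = >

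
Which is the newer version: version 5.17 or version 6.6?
version 6.6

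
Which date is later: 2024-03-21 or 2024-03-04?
2024-03-21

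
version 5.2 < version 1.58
False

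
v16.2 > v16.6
False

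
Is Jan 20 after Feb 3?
No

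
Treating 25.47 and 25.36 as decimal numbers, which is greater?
25.47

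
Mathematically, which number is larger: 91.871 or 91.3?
91.871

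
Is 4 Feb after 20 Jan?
Yes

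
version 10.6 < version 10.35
True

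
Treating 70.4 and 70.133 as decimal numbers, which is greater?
70.4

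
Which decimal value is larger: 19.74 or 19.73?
19.74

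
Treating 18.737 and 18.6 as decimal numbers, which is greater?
18.737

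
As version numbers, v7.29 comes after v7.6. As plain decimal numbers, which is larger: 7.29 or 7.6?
7.6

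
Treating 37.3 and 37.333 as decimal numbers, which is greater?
37.333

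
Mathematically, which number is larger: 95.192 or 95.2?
95.2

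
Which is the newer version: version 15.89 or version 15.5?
version 15.89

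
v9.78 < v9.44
False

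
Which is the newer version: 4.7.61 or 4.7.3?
4.7.61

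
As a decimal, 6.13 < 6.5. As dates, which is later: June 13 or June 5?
June 13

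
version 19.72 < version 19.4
False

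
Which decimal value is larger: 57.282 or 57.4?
57.4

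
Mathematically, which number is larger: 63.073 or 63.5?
63.5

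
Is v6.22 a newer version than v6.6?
Yes. Version numbers are compared segment by segment as integers, not as decimals: minor version 22 > 6, so v6.22 > v6.6 (even though the decimal 6.22 < 6.6).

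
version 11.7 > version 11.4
True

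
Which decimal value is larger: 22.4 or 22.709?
22.709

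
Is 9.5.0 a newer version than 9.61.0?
No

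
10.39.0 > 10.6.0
True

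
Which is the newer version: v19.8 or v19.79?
v19.79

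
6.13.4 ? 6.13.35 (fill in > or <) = <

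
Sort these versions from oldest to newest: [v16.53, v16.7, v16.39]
[v16.7, v16.39, v16.53]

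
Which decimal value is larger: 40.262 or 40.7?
40.7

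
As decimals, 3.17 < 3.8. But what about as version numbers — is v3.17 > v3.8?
True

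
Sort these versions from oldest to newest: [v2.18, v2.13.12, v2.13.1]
[v2.13.1, v2.13.12, v2.18]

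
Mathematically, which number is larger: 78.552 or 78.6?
78.6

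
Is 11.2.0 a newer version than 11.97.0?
No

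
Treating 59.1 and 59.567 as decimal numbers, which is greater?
59.567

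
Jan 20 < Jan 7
False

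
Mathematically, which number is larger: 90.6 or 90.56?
90.6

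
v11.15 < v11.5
False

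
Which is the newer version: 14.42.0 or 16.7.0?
16.7.0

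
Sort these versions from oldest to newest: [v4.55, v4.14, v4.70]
[v4.14, v4.55, v4.70]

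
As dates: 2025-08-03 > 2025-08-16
False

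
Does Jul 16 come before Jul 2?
No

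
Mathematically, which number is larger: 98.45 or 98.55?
98.55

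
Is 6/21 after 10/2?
No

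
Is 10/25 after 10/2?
Yes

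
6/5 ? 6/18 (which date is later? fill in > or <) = <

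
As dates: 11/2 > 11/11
False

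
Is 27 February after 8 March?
No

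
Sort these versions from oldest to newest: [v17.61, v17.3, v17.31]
[v17.3, v17.31, v17.61]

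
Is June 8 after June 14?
No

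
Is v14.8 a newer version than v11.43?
Yes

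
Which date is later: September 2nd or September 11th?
September 11th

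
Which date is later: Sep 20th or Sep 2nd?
Sep 20th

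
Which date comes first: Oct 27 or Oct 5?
Oct 5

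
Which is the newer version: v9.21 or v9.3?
v9.21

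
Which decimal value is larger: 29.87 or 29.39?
29.87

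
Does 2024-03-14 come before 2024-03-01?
No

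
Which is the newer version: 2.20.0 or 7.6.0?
7.6.0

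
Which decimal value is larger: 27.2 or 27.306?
27.306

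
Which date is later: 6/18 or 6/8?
6/18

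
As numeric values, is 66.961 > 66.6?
True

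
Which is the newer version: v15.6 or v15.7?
v15.7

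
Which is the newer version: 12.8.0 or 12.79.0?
12.79.0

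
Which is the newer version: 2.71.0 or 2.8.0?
2.71.0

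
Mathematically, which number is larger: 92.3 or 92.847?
92.847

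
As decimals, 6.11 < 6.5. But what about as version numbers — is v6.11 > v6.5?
True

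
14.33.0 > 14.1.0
True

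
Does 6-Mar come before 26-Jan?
No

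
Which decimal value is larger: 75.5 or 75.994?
75.994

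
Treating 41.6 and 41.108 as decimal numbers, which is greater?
41.6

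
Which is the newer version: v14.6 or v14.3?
v14.6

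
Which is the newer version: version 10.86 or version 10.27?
version 10.86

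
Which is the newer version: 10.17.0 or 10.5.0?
10.17.0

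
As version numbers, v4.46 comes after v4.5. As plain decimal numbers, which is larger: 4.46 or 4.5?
4.5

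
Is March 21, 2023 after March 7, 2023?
Yes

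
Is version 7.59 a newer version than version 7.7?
Yes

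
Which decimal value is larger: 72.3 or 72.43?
72.43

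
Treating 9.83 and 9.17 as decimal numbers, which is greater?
9.83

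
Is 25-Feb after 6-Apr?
No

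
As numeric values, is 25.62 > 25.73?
False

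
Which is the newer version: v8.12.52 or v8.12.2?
v8.12.52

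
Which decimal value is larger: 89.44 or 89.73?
89.73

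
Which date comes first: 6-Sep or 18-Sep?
6-Sep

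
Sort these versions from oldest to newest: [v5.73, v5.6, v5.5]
[v5.5, v5.6, v5.73]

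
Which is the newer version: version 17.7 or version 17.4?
version 17.7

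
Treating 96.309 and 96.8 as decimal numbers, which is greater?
96.8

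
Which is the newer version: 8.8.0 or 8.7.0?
8.8.0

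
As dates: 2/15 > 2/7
True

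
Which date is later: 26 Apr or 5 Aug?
5 Aug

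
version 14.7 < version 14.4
False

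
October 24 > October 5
True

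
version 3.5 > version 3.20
False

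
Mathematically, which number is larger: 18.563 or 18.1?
18.563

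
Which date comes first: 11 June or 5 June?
5 June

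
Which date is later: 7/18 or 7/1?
7/18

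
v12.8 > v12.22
False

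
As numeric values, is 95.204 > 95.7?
False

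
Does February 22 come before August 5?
Yes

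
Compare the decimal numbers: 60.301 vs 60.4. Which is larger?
60.4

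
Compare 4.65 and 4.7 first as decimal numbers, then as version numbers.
As decimals: 4.65 < 4.7. As versions: v4.65 > v4.7 (minor version 65 > 7).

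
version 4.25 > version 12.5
False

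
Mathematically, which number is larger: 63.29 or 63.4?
63.4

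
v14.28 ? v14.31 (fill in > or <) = <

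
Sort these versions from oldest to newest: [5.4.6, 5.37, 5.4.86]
[5.4.6, 5.4.86, 5.37]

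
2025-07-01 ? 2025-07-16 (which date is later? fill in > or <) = <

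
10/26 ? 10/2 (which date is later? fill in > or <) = >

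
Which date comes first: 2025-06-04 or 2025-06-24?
2025-06-04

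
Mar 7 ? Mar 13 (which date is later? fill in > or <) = <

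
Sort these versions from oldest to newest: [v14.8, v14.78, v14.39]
[v14.8, v14.39, v14.78]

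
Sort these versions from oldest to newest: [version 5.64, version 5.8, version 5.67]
[version 5.8, version 5.64, version 5.67]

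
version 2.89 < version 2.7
False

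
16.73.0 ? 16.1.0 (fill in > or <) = >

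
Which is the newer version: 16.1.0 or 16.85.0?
16.85.0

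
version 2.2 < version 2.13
True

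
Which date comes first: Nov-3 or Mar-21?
Mar-21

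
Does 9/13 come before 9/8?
No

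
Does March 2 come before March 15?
Yes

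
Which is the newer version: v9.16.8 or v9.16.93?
v9.16.93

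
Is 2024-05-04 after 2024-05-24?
No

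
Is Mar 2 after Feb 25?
Yes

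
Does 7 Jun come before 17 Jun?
Yes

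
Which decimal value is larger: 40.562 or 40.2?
40.562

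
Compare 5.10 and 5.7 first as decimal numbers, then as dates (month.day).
As decimals: 5.10 < 5.7. As dates: 5/10 is later than 5/7 (day 10 > day 7).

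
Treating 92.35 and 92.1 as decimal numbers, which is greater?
92.35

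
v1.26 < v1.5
False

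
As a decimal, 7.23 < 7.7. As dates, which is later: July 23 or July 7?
July 23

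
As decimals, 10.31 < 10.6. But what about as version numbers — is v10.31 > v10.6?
True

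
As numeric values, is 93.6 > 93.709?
False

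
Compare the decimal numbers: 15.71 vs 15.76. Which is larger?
15.76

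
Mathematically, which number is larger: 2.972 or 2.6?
2.972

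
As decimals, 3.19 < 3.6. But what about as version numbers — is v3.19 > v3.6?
True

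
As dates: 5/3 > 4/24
True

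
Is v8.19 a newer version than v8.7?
Yes. Version numbers are compared segment by segment as integers, not as decimals: minor version 19 > 7, so v8.19 > v8.7 (even though the decimal 8.19 < 8.7).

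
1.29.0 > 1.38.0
False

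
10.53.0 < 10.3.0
False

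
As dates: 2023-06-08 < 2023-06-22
True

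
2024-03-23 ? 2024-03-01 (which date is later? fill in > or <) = >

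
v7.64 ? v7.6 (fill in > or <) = >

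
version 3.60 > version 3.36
True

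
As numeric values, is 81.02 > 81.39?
False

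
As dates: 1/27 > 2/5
False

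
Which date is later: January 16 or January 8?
January 16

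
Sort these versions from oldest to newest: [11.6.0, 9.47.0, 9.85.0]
[9.47.0, 9.85.0, 11.6.0]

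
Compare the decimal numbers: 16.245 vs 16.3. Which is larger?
16.3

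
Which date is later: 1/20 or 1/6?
1/20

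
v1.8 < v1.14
True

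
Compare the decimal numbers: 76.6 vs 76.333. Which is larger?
76.6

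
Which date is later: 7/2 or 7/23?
7/23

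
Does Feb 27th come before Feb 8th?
No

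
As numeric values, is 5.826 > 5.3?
True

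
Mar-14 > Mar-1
True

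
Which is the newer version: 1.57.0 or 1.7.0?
1.57.0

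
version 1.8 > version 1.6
True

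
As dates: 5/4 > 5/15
False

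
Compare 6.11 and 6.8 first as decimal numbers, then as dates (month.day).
As decimals: 6.11 < 6.8. As dates: 6/11 is later than 6/8 (day 11 > day 8).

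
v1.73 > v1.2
True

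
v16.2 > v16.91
False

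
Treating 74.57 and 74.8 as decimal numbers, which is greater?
74.8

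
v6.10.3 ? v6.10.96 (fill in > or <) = <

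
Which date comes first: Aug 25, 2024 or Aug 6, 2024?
Aug 6, 2024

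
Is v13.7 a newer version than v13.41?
No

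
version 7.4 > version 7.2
True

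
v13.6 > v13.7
False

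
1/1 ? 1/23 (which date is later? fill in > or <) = <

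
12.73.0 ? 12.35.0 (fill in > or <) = >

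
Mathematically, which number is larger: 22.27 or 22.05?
22.27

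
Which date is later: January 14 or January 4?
January 14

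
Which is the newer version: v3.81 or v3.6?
v3.81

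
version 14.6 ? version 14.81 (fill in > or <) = <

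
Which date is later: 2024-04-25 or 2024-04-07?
2024-04-25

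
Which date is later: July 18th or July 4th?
July 18th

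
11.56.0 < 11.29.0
False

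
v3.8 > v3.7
True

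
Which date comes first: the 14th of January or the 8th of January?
the 8th of January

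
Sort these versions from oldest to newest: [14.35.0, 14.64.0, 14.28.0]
[14.28.0, 14.35.0, 14.64.0]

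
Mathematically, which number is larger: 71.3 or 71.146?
71.3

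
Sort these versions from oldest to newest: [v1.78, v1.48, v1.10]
[v1.10, v1.48, v1.78]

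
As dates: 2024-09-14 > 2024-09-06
True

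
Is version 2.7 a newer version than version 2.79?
No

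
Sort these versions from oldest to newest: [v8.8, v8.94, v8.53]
[v8.8, v8.53, v8.94]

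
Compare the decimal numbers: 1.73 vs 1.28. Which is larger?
1.73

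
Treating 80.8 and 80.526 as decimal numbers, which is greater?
80.8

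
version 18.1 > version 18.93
False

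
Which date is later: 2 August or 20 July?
2 August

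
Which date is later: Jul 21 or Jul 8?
Jul 21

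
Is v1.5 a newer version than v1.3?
Yes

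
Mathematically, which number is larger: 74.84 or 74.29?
74.84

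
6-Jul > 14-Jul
False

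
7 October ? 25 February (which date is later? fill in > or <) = >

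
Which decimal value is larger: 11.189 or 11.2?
11.2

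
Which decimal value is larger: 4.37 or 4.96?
4.96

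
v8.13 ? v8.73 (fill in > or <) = <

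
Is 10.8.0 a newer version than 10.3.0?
Yes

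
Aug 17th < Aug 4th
False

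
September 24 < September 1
False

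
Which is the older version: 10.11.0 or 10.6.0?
10.6.0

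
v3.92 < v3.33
False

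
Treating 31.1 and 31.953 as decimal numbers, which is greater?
31.953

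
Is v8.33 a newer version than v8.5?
Yes. Version numbers are compared segment by segment as integers, not as decimals: minor version 33 > 5, so v8.33 > v8.5 (even though the decimal 8.33 < 8.5).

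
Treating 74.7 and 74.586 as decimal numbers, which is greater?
74.7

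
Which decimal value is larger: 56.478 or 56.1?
56.478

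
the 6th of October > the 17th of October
False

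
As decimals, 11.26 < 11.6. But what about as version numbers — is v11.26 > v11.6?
True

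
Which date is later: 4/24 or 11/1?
11/1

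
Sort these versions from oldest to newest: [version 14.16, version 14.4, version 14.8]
[version 14.4, version 14.8, version 14.16]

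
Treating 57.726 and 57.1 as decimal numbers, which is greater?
57.726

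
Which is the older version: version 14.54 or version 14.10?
version 14.10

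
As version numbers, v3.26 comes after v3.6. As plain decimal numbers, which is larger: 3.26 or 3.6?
3.6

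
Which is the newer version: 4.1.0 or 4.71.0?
4.71.0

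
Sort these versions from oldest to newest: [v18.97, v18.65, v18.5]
[v18.5, v18.65, v18.97]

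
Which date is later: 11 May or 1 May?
11 May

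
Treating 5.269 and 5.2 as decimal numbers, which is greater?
5.269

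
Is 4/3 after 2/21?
Yes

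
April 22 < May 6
True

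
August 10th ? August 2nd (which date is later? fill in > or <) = >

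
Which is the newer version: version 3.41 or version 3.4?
version 3.41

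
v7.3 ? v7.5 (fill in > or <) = <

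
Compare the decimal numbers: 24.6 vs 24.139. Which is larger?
24.6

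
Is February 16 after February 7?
Yes. Day 16 comes after day 7 in February — this is a date comparison, not a decimal one (the decimal 2.16 would be smaller than 2.7).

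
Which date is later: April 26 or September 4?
September 4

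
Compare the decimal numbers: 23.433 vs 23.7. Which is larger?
23.7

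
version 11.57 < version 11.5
False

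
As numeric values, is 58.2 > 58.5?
False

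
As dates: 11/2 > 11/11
False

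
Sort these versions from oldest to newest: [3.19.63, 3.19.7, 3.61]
[3.19.7, 3.19.63, 3.61]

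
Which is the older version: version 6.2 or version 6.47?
version 6.2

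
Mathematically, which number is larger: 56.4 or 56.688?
56.688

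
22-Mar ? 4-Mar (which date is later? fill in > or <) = >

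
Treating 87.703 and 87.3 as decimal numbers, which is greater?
87.703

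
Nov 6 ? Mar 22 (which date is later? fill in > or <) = >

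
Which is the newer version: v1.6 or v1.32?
v1.32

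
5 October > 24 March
True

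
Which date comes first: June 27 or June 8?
June 8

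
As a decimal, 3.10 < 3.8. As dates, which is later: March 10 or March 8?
March 10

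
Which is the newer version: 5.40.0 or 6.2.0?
6.2.0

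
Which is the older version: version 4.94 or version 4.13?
version 4.13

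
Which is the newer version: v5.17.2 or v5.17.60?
v5.17.60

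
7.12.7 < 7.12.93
True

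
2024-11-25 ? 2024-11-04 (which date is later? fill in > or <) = >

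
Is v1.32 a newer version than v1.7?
Yes. Version numbers are compared segment by segment as integers, not as decimals: minor version 32 > 7, so v1.32 > v1.7 (even though the decimal 1.32 < 1.7).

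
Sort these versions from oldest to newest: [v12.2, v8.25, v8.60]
[v8.25, v8.60, v12.2]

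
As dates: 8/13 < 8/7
False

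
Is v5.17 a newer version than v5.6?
Yes. Version numbers are compared segment by segment as integers, not as decimals: minor version 17 > 6, so v5.17 > v5.6 (even though the decimal 5.17 < 5.6).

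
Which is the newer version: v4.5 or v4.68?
v4.68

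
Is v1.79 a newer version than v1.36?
Yes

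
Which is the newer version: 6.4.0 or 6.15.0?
6.15.0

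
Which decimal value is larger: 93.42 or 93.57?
93.57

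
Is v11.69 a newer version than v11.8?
Yes. Version numbers are compared segment by segment as integers, not as decimals: minor version 69 > 8, so v11.69 > v11.8 (even though the decimal 11.69 < 11.8).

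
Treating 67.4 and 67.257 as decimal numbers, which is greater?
67.4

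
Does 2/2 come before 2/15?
Yes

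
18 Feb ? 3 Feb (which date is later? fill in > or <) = >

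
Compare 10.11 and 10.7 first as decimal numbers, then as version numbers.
As decimals: 10.11 < 10.7. As versions: v10.11 > v10.7 (minor version 11 > 7).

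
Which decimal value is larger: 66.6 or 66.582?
66.6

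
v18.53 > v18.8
True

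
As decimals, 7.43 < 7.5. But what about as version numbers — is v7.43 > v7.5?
True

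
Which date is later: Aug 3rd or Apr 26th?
Aug 3rd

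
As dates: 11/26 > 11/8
True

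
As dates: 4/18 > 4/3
True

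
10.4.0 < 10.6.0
True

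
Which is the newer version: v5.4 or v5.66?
v5.66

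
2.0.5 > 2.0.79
False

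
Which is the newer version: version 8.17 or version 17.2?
version 17.2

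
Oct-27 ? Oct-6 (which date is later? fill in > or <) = >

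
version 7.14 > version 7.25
False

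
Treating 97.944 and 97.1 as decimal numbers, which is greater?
97.944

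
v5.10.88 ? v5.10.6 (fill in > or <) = >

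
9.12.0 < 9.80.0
True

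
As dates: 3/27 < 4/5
True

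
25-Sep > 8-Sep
True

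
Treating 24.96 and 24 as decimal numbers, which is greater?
24.96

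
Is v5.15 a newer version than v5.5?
Yes. Version numbers are compared segment by segment as integers, not as decimals: minor version 15 > 5, so v5.15 > v5.5 (even though the decimal 5.15 < 5.5).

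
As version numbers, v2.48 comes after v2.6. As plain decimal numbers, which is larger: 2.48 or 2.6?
2.6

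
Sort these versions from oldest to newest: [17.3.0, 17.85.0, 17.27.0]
[17.3.0, 17.27.0, 17.85.0]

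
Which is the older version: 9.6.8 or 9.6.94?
9.6.8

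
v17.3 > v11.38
True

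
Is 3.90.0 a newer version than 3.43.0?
Yes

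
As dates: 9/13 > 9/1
True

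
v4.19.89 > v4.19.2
True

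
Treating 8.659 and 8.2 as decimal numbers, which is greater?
8.659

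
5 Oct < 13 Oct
True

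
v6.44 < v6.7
False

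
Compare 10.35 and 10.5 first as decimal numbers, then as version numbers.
As decimals: 10.35 < 10.5. As versions: v10.35 > v10.5 (minor version 35 > 5).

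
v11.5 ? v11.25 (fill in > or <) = <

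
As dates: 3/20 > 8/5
False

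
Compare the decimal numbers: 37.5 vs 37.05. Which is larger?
37.5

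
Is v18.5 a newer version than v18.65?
No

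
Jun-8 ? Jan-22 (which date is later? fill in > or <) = >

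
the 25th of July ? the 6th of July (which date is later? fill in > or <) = >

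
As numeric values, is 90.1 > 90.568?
False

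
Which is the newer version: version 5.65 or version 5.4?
version 5.65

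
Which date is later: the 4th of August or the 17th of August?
the 17th of August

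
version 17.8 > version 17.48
False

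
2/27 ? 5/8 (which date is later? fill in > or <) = <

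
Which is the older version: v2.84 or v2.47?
v2.47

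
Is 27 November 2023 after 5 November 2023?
Yes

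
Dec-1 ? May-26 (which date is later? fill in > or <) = >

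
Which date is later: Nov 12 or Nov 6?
Nov 12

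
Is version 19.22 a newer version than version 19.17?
Yes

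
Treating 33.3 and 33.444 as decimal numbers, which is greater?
33.444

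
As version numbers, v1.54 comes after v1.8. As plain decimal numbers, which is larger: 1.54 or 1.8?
1.8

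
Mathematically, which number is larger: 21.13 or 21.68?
21.68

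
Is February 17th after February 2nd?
Yes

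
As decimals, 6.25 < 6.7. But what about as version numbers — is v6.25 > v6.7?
True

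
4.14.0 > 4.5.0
True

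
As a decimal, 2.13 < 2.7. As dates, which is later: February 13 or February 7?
February 13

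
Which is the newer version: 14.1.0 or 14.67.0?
14.67.0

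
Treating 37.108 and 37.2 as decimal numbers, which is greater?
37.2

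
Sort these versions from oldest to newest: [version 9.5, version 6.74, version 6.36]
[version 6.36, version 6.74, version 9.5]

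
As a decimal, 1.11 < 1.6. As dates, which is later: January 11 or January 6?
January 11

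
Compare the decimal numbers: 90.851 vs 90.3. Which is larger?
90.851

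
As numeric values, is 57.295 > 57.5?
False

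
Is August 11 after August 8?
Yes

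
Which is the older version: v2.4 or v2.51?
v2.4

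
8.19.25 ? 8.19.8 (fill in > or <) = >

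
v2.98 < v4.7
True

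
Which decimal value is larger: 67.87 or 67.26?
67.87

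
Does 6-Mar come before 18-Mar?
Yes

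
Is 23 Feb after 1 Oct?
No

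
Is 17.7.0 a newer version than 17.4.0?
Yes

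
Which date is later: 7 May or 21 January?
7 May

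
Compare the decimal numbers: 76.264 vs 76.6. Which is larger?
76.6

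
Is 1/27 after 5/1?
No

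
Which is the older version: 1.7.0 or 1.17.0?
1.7.0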